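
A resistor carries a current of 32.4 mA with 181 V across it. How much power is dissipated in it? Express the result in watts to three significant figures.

5.86 W

Both the voltage across and the current through the element are known, so P = V I applies directly.
P = 181 V × 0.03240 A = 5.864 W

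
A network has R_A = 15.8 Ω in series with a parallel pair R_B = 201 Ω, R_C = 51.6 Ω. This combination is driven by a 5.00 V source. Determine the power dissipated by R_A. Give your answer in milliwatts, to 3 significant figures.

122 mW

Collapse R_B‖R_C to a single equivalent, reducing the network to two series elements.
R_p = (201×51.6)/(201+51.6) = 41.06 Ω
R_total = 15.8 + 41.06 = 56.86 Ω
I = V / R_total = 5.00 / 56.86 = 0.08794 A
R_A is in the main series path, so its power is I²R_A.
P_R_A = (0.08794)² × 15.8 = 0.1222 W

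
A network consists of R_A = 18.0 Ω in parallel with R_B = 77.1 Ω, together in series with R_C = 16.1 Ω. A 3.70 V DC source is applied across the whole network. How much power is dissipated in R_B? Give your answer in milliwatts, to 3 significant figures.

40.1 mW

Combine R_A and R_B into their parallel equivalent first, reducing the network to two series resistors.
R_p = (18.0×77.1)/(18.0+77.1) = 14.59 Ω
R_total = R_p + 16.1 = 14.59 + 16.1 = 30.69 Ω
I = V / R_total = 3.70 / 30.69 = 0.1205 A
Voltage across the parallel pair: V_p = I × R_p = 0.1205 × 14.59 = 1.759 V
Use P = V²/R for R_B with V = V_p.
P_R_B = (1.759)² / 77.1 = 0.04014 W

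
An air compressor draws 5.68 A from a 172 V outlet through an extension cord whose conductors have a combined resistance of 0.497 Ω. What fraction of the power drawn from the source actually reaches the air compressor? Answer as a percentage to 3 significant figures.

The extension cord carries the full 5.68 A.
P_line = I² R_line = (5.680)² × 0.497 = 16.03 W
P_source = V I = 172 × 5.680 = 977.0 W; P_load = 960.9 W
η = P_load / P_source = 960.9 / 977.0 = 0.9836

98.4 %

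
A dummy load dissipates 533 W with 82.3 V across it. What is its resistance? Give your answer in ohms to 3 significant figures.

From P = V I = I²R = V²/R, with the two given quantities we get R = V² / P.
R = (82.3)² / 533 = 12.71 Ω

12.7 Ω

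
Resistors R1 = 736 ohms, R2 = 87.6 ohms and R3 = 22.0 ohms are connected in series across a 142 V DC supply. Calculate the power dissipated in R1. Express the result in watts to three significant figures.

The current is common to all series resistors; compute it, then apply P = I²R for the target.
R_total = 736 + 87.6 + 22.0 = 845.6 Ω
I = V / R_total = 142 / 845.6 = 0.1679 A
P_R1 = I² × R1 = (0.1679)² × 736 = 20.76 W

20.8 W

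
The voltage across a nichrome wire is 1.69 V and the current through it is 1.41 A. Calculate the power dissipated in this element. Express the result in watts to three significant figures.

2.38 W

V and I are known directly — P = V I, no intermediate step needed.
P = 1.69 V × 1.410 A = 2.383 W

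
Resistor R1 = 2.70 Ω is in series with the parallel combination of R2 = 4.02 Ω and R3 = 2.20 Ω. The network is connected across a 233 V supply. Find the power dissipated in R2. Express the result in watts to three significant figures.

First combine the parallel branches into one equivalent R_p, then R1 + R_p is a series pair.
R_p = (4.02×2.20)/(4.02+2.20) = 1.422 Ω
R_total = 2.70 + 1.422 = 4.122 Ω
I = V / R_total = 233 / 4.122 = 56.53 A
Voltage across the parallel pair: V_p = I × R_p = 56.53 × 1.422 = 80.37 V
R2 is across V_p, so use P = V²/R for that branch.
P_R2 = (80.37)² / 4.02 = 1607 W

1610 W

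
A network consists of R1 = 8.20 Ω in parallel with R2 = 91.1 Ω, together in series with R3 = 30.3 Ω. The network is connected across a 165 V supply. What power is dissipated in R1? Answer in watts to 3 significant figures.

Reduce the parallel combination to a single R_p; the circuit then becomes R_p in series with the remaining resistor.
R_p = (8.20×91.1)/(8.20+91.1) = 7.523 Ω
R_total = R_p + 30.3 = 7.523 + 30.3 = 37.82 Ω
I = V / R_total = 165 / 37.82 = 4.362 A
Voltage across the parallel pair: V_p = I × R_p = 4.362 × 7.523 = 32.82 V
R1 sits across V_p; its power is V_p²/R.
P_R1 = (32.82)² / 8.20 = 131.3 W

131 W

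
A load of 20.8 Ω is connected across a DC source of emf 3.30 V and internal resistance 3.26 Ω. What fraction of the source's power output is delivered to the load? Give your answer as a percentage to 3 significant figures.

Both r and R carry the same current, so the power split is just the resistance split: η = R/(R+r).
η = R / (R + r) = 20.8 / (20.8 + 3.26) = 0.8645

86.5 %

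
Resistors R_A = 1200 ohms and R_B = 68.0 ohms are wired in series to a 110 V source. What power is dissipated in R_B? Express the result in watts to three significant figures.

Series elements share the same current, so find I first, then use P = I²R.
R_total = 1200 + 68.0 = 1268 Ω
I = V / R_total = 110 / 1268 = 0.08675 A
P_R_B = I² × R_B = (0.08675)² × 68.0 = 0.5117 W

0.512 W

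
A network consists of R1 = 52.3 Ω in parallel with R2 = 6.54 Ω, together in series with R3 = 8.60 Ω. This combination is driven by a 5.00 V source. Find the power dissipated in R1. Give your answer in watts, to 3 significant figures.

Combine R1 and R2 into their parallel equivalent first, reducing the network to two series resistors.
R_p = (52.3×6.54)/(52.3+6.54) = 5.813 Ω
R_total = R_p + 8.60 = 5.813 + 8.60 = 14.41 Ω
I = V / R_total = 5.00 / 14.41 = 0.3469 A
Voltage across the parallel pair: V_p = I × R_p = 0.3469 × 5.813 = 2.017 V
R1 has V_p across it, so P = V_p²/R1.
P_R1 = (2.017)² / 52.3 = 0.07776 W

0.0778 W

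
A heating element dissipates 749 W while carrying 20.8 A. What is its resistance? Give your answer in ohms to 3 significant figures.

1.73 Ω

The two known quantities fix the third via R = P / I².
R = 749 / (20.80)² = 1.731 Ω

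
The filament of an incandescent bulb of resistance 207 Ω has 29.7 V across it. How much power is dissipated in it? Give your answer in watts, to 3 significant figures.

4.26 W

We know the drop across the element and its resistance — P = V²/R, one step.
P = (29.7 V)² / 207 Ω = 4.261 W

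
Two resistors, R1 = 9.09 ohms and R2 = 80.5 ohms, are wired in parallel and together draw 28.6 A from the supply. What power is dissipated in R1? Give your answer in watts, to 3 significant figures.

The branches share the same voltage, but only the total current is given — find V from the equivalent resistance first.
1/R_eq = 1/9.09 + 1/80.5 ⇒ R_eq = 8.168 Ω
V = I_total × R_eq = 28.60 × 8.168 = 233.6 V
P_R1 = V² / R1 = (233.6)² / 9.09 = 6003 W

6000 W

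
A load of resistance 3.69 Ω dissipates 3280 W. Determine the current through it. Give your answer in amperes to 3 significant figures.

29.8 A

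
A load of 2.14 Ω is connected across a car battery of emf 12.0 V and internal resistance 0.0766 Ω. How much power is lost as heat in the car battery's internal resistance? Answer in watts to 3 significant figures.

The internal resistance carries the same current as the load; P_int = I²r.
I = ε / (r + R) = 12.0 / (0.0766 + 2.14) = 5.414 A
P_int = I² r = (5.414)² × 0.0766 = 2.245 W

2.25 W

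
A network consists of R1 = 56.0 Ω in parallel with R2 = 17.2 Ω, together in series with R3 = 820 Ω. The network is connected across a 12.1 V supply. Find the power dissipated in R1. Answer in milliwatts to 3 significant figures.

0.652 mW

Collapse the R1‖R2 pair into one equivalent R_p; then R_p and R3 form a series string.
R_p = (56.0×17.2)/(56.0+17.2) = 13.16 Ω
R_total = R_p + 820 = 13.16 + 820 = 833.2 Ω
I = V / R_total = 12.1 / 833.2 = 0.01452 A
Voltage across the parallel pair: V_p = I × R_p = 0.01452 × 13.16 = 0.1911 V
R1 has V_p across it, so P = V_p²/R1.
P_R1 = (0.1911)² / 56.0 = 0.0006521 W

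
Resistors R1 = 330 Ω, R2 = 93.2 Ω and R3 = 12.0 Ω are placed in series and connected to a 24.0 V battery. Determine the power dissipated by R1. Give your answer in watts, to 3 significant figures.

Since the resistors are in series they all carry the loop current I = V/R_total; the power in any one is I²R.
R_total = 330 + 93.2 + 12.0 = 435.2 Ω
I = V / R_total = 24.0 / 435.2 = 0.05515 A
P_R1 = I² × R1 = (0.05515)² × 330 = 1.004 W

1.00 W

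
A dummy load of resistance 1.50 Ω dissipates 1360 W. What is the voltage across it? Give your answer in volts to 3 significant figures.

Rearranging the power relation for the two known quantities gives V = √(P R).
V = √(1360 × 1.50) = 45.17 V

45.2 V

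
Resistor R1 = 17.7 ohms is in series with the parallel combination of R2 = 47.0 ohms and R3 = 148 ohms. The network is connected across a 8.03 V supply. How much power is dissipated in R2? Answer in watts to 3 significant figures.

0.613 W

Replace R2 and R3 with their parallel equivalent so the circuit becomes R1 in series with R_p.
R_p = (47.0×148)/(47.0+148) = 35.67 Ω
R_total = 17.7 + 35.67 = 53.37 Ω
I = V / R_total = 8.03 / 53.37 = 0.1505 A
Voltage across the parallel pair: V_p = I × R_p = 0.1505 × 35.67 = 5.367 V
R2 sees V_p directly, so P = V_p² / R2.
P_R2 = (5.367)² / 47.0 = 0.6129 W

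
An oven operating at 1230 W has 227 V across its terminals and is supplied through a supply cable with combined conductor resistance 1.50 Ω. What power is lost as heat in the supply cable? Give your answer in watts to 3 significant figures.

44.0 W

The supply cable and load are in series, so the same current flows in both; the loss is I²R_line.
I = P / V = 1230 / 227 = 5.419 A through the supply cable.
P_line = I² R_line = (5.419)² × 1.50 = 44.04 W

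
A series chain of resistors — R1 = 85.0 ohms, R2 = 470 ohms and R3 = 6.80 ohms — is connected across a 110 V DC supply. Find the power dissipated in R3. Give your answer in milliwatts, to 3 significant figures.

Series elements share the same current, so find I first, then use P = I²R.
R_total = 85.0 + 470 + 6.80 = 561.8 Ω
I = V / R_total = 110 / 561.8 = 0.1958 A
P_R3 = I² × R3 = (0.1958)² × 6.80 = 0.2607 W

261 mW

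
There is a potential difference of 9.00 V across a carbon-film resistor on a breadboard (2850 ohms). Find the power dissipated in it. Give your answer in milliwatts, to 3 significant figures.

Voltage and resistance are given, so P = V²/R is the one-step route.
P = (9.00 V)² / 2850 Ω = 0.02842 W

28.4 mW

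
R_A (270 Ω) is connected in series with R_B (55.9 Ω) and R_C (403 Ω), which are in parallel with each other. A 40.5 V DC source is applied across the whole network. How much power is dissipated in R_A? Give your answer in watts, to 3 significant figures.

Reduce the parallel pair to R_p first; the network is then a simple series string.
R_p = (55.9×403)/(55.9+403) = 49.09 Ω
R_total = 270 + 49.09 = 319.1 Ω
I = V / R_total = 40.5 / 319.1 = 0.1269 A
All the current flows through R_A; use P = I²R.
P_R_A = (0.1269)² × 270 = 4.350 W

4.35 W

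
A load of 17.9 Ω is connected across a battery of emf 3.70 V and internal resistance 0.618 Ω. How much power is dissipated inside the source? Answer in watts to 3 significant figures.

0.0247 W

r is in series with the load, so it carries the full circuit current — the loss in it is I²r.
I = ε / (r + R) = 3.70 / (0.618 + 17.9) = 0.1998 A
P_int = I² r = (0.1998)² × 0.618 = 0.02467 W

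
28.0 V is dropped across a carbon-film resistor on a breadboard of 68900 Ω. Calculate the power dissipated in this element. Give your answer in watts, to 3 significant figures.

We know the drop across the element and its resistance — P = V²/R, one step.
P = (28.0 V)² / 68900 Ω = 0.01138 W

0.0114 W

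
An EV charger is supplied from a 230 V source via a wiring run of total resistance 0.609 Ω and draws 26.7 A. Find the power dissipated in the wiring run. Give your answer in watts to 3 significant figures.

434 W

Only the current and the line resistance are needed for the I²R loss.
The wiring run carries the full 26.7 A.
P_line = I² R_line = (26.70)² × 0.609 = 434.2 W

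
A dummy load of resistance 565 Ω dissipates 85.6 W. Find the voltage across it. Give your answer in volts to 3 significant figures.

Inverting the appropriate power form: V = √(P R).
V = √(85.6 × 565) = 219.9 V

220 V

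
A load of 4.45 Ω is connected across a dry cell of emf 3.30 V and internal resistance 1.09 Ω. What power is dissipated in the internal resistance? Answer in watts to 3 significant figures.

0.387 W

r is in series with the load, so it carries the full circuit current — the loss in it is I²r.
I = ε / (r + R) = 3.30 / (1.09 + 4.45) = 0.5957 A
P_int = I² r = (0.5957)² × 1.09 = 0.3868 W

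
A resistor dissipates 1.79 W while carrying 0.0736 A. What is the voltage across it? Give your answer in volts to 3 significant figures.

24.3 V

Inverting the appropriate power form: V = P / I.
V = 1.79 / 0.07360 = 24.32 V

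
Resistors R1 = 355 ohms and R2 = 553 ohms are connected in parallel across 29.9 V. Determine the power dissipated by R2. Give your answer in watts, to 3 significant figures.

Parallel branches share the same voltage; P = V²/R gives the branch power in one step.
P_R2 = V² / R2 = (29.9)² / 553 Ω = 1.617 W

1.62 W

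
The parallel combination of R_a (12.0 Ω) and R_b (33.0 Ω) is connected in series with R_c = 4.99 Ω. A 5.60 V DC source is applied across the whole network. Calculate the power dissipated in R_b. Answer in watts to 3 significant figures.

Reduce the parallel combination to a single R_p; the circuit then becomes R_p in series with the remaining resistor.
R_p = (12.0×33.0)/(12.0+33.0) = 8.800 Ω
R_total = R_p + 4.99 = 8.800 + 4.99 = 13.79 Ω
I = V / R_total = 5.60 / 13.79 = 0.4061 A
Voltage across the parallel pair: V_p = I × R_p = 0.4061 × 8.800 = 3.574 V
Use P = V²/R for R_b with V = V_p.
P_R_b = (3.574)² / 33.0 = 0.3870 W

0.387 W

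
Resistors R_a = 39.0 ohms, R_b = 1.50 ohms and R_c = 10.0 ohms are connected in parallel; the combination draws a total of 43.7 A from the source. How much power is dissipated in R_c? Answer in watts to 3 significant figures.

Parallel branches share V, not I — compute V via R_eq, then use V²/R for the target branch.
1/R_eq = 1/39.0 + 1/1.50 + 1/10.0 ⇒ R_eq = 1.262 Ω
V = I_total × R_eq = 43.70 × 1.262 = 55.16 V
P_R_c = V² / R_c = (55.16)² / 10.0 = 304.2 W

304 W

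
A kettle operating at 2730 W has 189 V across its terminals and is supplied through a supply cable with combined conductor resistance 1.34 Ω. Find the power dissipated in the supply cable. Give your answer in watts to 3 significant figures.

The supply cable is a series resistance carrying the load current; its dissipation is I²R_line.
I = P / V = 2730 / 189 = 14.44 A through the supply cable.
P_line = I² R_line = (14.44)² × 1.34 = 279.6 W

280 W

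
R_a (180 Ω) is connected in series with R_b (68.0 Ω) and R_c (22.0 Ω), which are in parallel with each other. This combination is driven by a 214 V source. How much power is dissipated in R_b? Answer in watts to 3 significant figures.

4.81 W

First combine the parallel branches into one equivalent R_p, then R_a + R_p is a series pair.
R_p = (68.0×22.0)/(68.0+22.0) = 16.62 Ω
R_total = 180 + 16.62 = 196.6 Ω
I = V / R_total = 214 / 196.6 = 1.088 A
Voltage across the parallel pair: V_p = I × R_p = 1.088 × 16.62 = 18.09 V
R_b sees V_p directly, so P = V_p² / R_b.
P_R_b = (18.09)² / 68.0 = 4.813 W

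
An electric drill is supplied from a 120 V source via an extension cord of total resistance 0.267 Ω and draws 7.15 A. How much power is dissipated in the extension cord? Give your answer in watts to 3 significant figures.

13.6 W

Line loss is just I²R for the cable — we know both I and R_line directly.
The extension cord carries the full 7.15 A.
P_line = I² R_line = (7.150)² × 0.267 = 13.65 W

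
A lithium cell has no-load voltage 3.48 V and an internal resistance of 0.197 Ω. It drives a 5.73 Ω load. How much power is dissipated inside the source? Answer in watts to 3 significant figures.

The source's internal resistance is just another series element carrying I; its dissipation is I²r.
I = ε / (r + R) = 3.48 / (0.197 + 5.73) = 0.5871 A
P_int = I² r = (0.5871)² × 0.197 = 0.06791 W

0.0679 W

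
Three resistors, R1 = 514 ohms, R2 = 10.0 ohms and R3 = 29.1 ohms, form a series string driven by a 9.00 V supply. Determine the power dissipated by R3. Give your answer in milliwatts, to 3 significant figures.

7.70 mW

In a series string the same current flows through every resistor — find that current, then P = I²R for the one we want.
R_total = 514 + 10.0 + 29.1 = 553.1 Ω
I = V / R_total = 9.00 / 553.1 = 0.01627 A
P_R3 = I² × R3 = (0.01627)² × 29.1 = 0.007705 W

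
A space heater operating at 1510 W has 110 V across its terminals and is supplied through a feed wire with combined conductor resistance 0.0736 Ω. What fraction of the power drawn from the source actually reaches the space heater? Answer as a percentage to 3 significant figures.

I = P / V = 1510 / 110 = 13.73 A through the feed wire.
P_line = I² R_line = (13.73)² × 0.0736 = 13.87 W
P_source = P_load + P_line = 1510 + 13.87 = 1524 W
η = P_load / P_source = 1510 / 1524 = 0.9909

99.1 %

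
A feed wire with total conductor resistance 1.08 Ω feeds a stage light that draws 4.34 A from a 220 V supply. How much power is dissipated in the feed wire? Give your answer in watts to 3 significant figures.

Line loss is just I²R for the cable — we know both I and R_line directly.
The feed wire carries the full 4.34 A.
P_line = I² R_line = (4.340)² × 1.08 = 20.34 W

20.3 W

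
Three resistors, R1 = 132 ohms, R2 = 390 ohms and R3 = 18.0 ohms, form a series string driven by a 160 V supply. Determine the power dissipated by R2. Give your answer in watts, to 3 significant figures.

34.2 W

The current is common to all series resistors; compute it, then apply P = I²R for the target.
R_total = 132 + 390 + 18.0 = 540.0 Ω
I = V / R_total = 160 / 540.0 = 0.2963 A
P_R2 = I² × R2 = (0.2963)² × 390 = 34.24 W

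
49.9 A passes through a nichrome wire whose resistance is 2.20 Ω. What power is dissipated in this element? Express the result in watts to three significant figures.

5480 W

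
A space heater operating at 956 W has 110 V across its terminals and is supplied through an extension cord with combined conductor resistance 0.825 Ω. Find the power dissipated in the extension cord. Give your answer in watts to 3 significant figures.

62.3 W

Only the current and the line resistance are needed for the I²R loss.
I = P / V = 956 / 110 = 8.691 A through the extension cord.
P_line = I² R_line = (8.691)² × 0.825 = 62.31 W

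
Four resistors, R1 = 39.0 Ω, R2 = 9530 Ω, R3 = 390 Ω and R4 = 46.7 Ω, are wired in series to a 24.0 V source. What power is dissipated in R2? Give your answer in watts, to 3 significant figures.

0.0548 W

Series elements share the same current, so find I first, then use P = I²R.
R_total = 39.0 + 9530 + 390 + 46.7 = 10010 Ω
I = V / R_total = 24.0 / 10010 = 0.002399 A
P_R2 = I² × R2 = (0.002399)² × 9530 = 0.05483 W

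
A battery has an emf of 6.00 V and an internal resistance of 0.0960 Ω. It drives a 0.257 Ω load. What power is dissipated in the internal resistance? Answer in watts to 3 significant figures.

27.7 W

Internal loss is I²r, with I set by the total series resistance r+R.
I = ε / (r + R) = 6.00 / (0.0960 + 0.257) = 17.00 A
P_int = I² r = (17.00)² × 0.0960 = 27.73 W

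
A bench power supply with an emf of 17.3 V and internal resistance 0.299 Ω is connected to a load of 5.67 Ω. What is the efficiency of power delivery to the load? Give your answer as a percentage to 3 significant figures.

95.0 %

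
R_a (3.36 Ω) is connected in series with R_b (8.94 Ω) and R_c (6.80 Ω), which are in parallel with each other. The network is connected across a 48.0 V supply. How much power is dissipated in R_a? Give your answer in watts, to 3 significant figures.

Replace R_b and R_c with their parallel equivalent so the circuit becomes R_a in series with R_p.
R_p = (8.94×6.80)/(8.94+6.80) = 3.862 Ω
R_total = 3.36 + 3.862 = 7.222 Ω
I = V / R_total = 48.0 / 7.222 = 6.646 A
The full supply current passes through R_a: P = I²R.
P_R_a = (6.646)² × 3.36 = 148.4 W

148 W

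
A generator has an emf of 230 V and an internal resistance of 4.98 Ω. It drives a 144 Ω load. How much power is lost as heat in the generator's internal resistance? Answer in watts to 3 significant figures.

The source's internal resistance is just another series element carrying I; its dissipation is I²r.
I = ε / (r + R) = 230 / (4.98 + 144) = 1.544 A
P_int = I² r = (1.544)² × 4.98 = 11.87 W

11.9 W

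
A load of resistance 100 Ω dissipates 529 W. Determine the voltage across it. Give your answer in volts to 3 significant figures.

Rearranging the power relation for the two known quantities gives V = √(P R).
V = √(529 × 100) = 230.0 V

230 V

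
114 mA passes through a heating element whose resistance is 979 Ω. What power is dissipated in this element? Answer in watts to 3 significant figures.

12.7 W

Knowing I and R, the power is just I²R — no need to find V first.
P = (0.1140 A)² × 979 Ω = 12.72 W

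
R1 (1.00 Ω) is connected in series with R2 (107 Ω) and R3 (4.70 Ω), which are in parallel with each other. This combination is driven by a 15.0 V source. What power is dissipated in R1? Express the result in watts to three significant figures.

Reduce the parallel pair to R_p first; the network is then a simple series string.
R_p = (107×4.70)/(107+4.70) = 4.502 Ω
R_total = 1.00 + 4.502 = 5.502 Ω
I = V / R_total = 15.0 / 5.502 = 2.726 A
All the current flows through R1; use P = I²R.
P_R1 = (2.726)² × 1.00 = 7.432 W

7.43 W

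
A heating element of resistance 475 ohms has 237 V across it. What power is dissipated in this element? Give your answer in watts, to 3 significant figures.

Voltage and resistance are given, so P = V²/R is the one-step route.
P = (237 V)² / 475 Ω = 118.3 W

118 W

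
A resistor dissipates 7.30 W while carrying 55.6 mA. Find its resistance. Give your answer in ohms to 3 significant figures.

Rearranging the power relation for the two known quantities gives R = P / I².
R = 7.30 / (0.05560)² = 2361 Ω

2360 Ω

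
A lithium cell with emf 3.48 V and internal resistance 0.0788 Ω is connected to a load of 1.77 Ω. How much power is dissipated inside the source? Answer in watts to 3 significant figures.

0.279 W

The internal resistance carries the same current as the load; P_int = I²r.
I = ε / (r + R) = 3.48 / (0.0788 + 1.77) = 1.882 A
P_int = I² r = (1.882)² × 0.0788 = 0.2792 W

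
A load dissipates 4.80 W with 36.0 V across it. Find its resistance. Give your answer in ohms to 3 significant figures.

270 Ω

From P = V I = I²R = V²/R, with the two given quantities we get R = V² / P.
R = (36.0)² / 4.80 = 270.0 Ω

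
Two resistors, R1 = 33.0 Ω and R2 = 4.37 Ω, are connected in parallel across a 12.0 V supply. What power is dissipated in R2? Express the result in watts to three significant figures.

Parallel branches share the same voltage; P = V²/R gives the branch power in one step.
P_R2 = V² / R2 = (12.0)² / 4.37 Ω = 32.95 W

33.0 W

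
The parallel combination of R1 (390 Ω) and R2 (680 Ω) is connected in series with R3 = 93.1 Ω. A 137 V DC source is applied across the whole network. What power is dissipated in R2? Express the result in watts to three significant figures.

14.6 W

Collapse the R1‖R2 pair into one equivalent R_p; then R_p and R3 form a series string.
R_p = (390×680)/(390+680) = 247.9 Ω
R_total = R_p + 93.1 = 247.9 + 93.1 = 341.0 Ω
I = V / R_total = 137 / 341.0 = 0.4018 A
Voltage across the parallel pair: V_p = I × R_p = 0.4018 × 247.9 = 99.59 V
R2 sits across V_p; its power is V_p²/R.
P_R2 = (99.59)² / 680 = 14.59 W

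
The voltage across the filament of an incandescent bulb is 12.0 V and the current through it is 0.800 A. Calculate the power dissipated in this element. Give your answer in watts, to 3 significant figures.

9.60 W

With V and I both given, power follows immediately from P = V I.
P = 12.0 V × 0.8000 A = 9.600 W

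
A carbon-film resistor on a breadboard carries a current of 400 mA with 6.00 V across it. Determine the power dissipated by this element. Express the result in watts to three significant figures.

2.40 W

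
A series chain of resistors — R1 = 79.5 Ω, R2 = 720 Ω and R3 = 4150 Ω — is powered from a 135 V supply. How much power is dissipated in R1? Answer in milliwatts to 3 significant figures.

59.1 mW

Since the resistors are in series they all carry the loop current I = V/R_total; the power in any one is I²R.
R_total = 79.5 + 720 + 4150 = 4950 Ω
I = V / R_total = 135 / 4950 = 0.02728 A
P_R1 = I² × R1 = (0.02728)² × 79.5 = 0.05914 W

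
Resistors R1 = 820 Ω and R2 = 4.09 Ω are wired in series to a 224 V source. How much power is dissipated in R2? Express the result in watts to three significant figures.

0.302 W

Since the resistors are in series they all carry the loop current I = V/R_total; the power in any one is I²R.
R_total = 820 + 4.09 = 824.1 Ω
I = V / R_total = 224 / 824.1 = 0.2718 A
P_R2 = I² × R2 = (0.2718)² × 4.09 = 0.3022 W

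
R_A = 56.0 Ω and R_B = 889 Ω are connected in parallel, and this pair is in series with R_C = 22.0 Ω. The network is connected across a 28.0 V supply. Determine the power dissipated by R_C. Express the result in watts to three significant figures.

3.09 W

Collapse the R_A‖R_B pair into one equivalent R_p; then R_p and R_C form a series string.
R_p = (56.0×889)/(56.0+889) = 52.68 Ω
R_total = R_p + 22.0 = 52.68 + 22.0 = 74.68 Ω
I = V / R_total = 28.0 / 74.68 = 0.3749 A
R_C is the series element, so its power is I²R.
P_R_C = (0.3749)² × 22.0 = 3.093 W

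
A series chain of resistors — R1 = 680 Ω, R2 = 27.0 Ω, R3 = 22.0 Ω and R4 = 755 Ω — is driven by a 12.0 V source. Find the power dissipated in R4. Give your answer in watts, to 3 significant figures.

In a series string the same current flows through every resistor — find that current, then P = I²R for the one we want.
R_total = 680 + 27.0 + 22.0 + 755 = 1484 Ω
I = V / R_total = 12.0 / 1484 = 0.008086 A
P_R4 = I² × R4 = (0.008086)² × 755 = 0.04937 W

0.0494 W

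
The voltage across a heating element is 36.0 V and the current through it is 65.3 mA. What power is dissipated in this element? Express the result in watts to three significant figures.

Both the voltage across and the current through the element are known, so P = V I applies directly.
P = 36.0 V × 0.06530 A = 2.351 W

2.35 W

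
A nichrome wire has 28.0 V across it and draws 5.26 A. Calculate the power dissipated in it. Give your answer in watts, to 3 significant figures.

V and I are known directly — P = V I, no intermediate step needed.
P = 28.0 V × 5.260 A = 147.3 W

147 W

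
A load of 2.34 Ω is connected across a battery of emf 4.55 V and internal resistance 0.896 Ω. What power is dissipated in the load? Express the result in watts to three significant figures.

4.63 W

Find the circuit current first, then P = I²R for the load (series elements share I).
I = ε / (r + R) = 4.55 / (0.896 + 2.34) = 1.406 A
P_load = I² R = (1.406)² × 2.34 = 4.626 W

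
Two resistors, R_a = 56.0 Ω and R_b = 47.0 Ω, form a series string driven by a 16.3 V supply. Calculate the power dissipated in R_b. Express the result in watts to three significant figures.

1.18 W

Series elements share the same current, so find I first, then use P = I²R.
R_total = 56.0 + 47.0 = 103.0 Ω
I = V / R_total = 16.3 / 103.0 = 0.1583 A
P_R_b = I² × R_b = (0.1583)² × 47.0 = 1.177 W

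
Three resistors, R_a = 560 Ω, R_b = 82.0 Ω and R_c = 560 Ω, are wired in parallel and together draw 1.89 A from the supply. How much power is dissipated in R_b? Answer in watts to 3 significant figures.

Parallel branches share V, not I — compute V via R_eq, then use V²/R for the target branch.
1/R_eq = 1/560 + 1/82.0 + 1/560 ⇒ R_eq = 63.43 Ω
V = I_total × R_eq = 1.890 × 63.43 = 119.9 V
P_R_b = V² / R_b = (119.9)² / 82.0 = 175.2 W

175 W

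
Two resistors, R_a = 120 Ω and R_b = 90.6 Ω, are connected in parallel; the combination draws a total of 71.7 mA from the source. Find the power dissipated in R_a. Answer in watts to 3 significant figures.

0.114 W

The branches share the same voltage, but only the total current is given — find V from the equivalent resistance first.
1/R_eq = 1/120 + 1/90.6 ⇒ R_eq = 51.62 Ω
V = I_total × R_eq = 0.07170 × 51.62 = 3.701 V
P_R_a = V² / R_a = (3.701)² / 120 = 0.1142 W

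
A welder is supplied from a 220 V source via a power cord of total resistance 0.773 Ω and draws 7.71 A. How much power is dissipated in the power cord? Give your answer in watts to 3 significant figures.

46.0 W

Only the current and the line resistance are needed for the I²R loss.
The power cord carries the full 7.71 A.
P_line = I² R_line = (7.710)² × 0.773 = 45.95 W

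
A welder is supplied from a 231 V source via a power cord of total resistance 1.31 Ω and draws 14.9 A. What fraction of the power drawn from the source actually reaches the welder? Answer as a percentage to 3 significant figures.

The power cord carries the full 14.9 A.
P_line = I² R_line = (14.90)² × 1.31 = 290.8 W
P_source = V I = 231 × 14.90 = 3442 W; P_load = 3151 W
η = P_load / P_source = 3151 / 3442 = 0.9155

91.6 %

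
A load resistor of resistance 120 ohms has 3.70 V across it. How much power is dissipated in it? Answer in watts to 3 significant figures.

V and R are stated; P = V²/R avoids computing the current.
P = (3.70 V)² / 120 Ω = 0.1141 W

0.114 W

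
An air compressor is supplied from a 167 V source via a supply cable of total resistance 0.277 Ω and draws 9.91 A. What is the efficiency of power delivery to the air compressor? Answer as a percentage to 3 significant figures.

The supply cable carries the full 9.91 A.
P_line = I² R_line = (9.910)² × 0.277 = 27.20 W
P_source = V I = 167 × 9.910 = 1655 W; P_load = 1628 W
η = P_load / P_source = 1628 / 1655 = 0.9836

98.4 %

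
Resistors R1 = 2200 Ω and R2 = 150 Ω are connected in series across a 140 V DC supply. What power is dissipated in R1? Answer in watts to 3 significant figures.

7.81 W

Series elements share the same current, so find I first, then use P = I²R.
R_total = 2200 + 150 = 2350 Ω
I = V / R_total = 140 / 2350 = 0.05957 A
P_R1 = I² × R1 = (0.05957)² × 2200 = 7.808 W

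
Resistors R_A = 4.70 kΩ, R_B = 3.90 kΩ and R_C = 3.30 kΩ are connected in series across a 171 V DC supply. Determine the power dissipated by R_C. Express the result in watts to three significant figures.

0.681 W

The current is common to all series resistors; compute it, then apply P = I²R for the target.
R_total = (4.70 + 3.90 + 3.30) kΩ = 11900 Ω
I = V / R_total = 171 / 11900 = 0.01437 A
P_R_C = I² × R_C = (0.01437)² × 3300 = 0.6814 W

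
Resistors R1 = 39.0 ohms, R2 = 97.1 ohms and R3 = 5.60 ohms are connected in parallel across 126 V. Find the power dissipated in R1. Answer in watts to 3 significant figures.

407 W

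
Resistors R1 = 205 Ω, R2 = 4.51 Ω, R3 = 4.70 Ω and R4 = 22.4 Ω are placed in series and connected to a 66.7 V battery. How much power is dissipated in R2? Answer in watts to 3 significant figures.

0.358 W

Series elements share the same current, so find I first, then use P = I²R.
R_total = 205 + 4.51 + 4.70 + 22.4 = 236.6 Ω
I = V / R_total = 66.7 / 236.6 = 0.2819 A
P_R2 = I² × R2 = (0.2819)² × 4.51 = 0.3584 W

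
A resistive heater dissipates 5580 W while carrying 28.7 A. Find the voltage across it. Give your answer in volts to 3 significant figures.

194 V

From P = V I = I²R = V²/R, with the two given quantities we get V = P / I.
V = 5580 / 28.70 = 194.4 V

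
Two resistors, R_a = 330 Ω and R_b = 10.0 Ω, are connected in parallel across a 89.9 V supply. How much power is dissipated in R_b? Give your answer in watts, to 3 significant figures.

808 W

Every branch has 89.9 V across it, so for R_b the power is simply V²/R.
P_R_b = V² / R_b = (89.9)² / 10.0 Ω = 808.2 W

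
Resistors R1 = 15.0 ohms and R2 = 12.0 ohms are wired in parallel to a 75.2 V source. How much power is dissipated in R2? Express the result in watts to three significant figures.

Parallel branches share the same voltage; P = V²/R gives the branch power in one step.
P_R2 = V² / R2 = (75.2)² / 12.0 Ω = 471.3 W

471 W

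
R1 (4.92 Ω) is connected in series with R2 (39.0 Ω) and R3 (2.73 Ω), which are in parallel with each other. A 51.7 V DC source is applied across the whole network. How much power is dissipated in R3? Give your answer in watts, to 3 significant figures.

114 W

Replace R2 and R3 with their parallel equivalent so the circuit becomes R1 in series with R_p.
R_p = (39.0×2.73)/(39.0+2.73) = 2.551 Ω
R_total = 4.92 + 2.551 = 7.471 Ω
I = V / R_total = 51.7 / 7.471 = 6.920 A
Voltage across the parallel pair: V_p = I × R_p = 6.920 × 2.551 = 17.65 V
R3 is across V_p, so use P = V²/R for that branch.
P_R3 = (17.65)² / 2.73 = 114.2 W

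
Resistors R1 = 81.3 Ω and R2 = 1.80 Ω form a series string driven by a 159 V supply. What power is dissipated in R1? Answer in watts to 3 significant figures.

Series elements share the same current, so find I first, then use P = I²R.
R_total = 81.3 + 1.80 = 83.10 Ω
I = V / R_total = 159 / 83.10 = 1.913 A
P_R1 = I² × R1 = (1.913)² × 81.3 = 297.6 W

298 W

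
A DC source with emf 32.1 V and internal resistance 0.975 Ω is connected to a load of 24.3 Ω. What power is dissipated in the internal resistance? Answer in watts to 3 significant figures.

Internal loss is I²r, with I set by the total series resistance r+R.
I = ε / (r + R) = 32.1 / (0.975 + 24.3) = 1.270 A
P_int = I² r = (1.270)² × 0.975 = 1.573 W

1.57 W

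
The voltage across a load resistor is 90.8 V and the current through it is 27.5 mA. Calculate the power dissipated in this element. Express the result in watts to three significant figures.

2.50 W

V and I are known directly — P = V I, no intermediate step needed.
P = 90.8 V × 0.02750 A = 2.497 W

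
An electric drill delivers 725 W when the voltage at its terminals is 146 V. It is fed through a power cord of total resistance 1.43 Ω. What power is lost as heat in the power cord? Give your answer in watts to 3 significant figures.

The power cord is a series resistance carrying the load current; its dissipation is I²R_line.
I = P / V = 725 / 146 = 4.966 A through the power cord.
P_line = I² R_line = (4.966)² × 1.43 = 35.26 W

35.3 W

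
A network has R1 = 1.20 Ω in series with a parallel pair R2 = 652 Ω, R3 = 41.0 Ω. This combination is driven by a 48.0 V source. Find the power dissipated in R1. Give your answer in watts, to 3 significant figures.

Replace R2 and R3 with their parallel equivalent so the circuit becomes R1 in series with R_p.
R_p = (652×41.0)/(652+41.0) = 38.57 Ω
R_total = 1.20 + 38.57 = 39.77 Ω
I = V / R_total = 48.0 / 39.77 = 1.207 A
R1 is in the main series path, so its power is I²R1.
P_R1 = (1.207)² × 1.20 = 1.748 W

1.75 W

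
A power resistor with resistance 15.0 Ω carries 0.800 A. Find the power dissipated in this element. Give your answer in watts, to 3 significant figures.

With I and R stated, P = I²R applies in one step.
P = (0.8000 A)² × 15.0 Ω = 9.600 W

9.60 W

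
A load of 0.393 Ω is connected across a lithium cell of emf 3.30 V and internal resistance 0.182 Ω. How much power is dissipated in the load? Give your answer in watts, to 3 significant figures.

With r and R in series, I = ε/(r+R); the load dissipates I²R.
I = ε / (r + R) = 3.30 / (0.182 + 0.393) = 5.739 A
P_load = I² R = (5.739)² × 0.393 = 12.94 W

12.9 W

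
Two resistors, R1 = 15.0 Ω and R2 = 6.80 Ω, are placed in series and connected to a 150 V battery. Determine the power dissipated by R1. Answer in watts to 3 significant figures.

710 W

The current is common to all series resistors; compute it, then apply P = I²R for the target.
R_total = 15.0 + 6.80 = 21.80 Ω
I = V / R_total = 150 / 21.80 = 6.881 A
P_R1 = I² × R1 = (6.881)² × 15.0 = 710.2 W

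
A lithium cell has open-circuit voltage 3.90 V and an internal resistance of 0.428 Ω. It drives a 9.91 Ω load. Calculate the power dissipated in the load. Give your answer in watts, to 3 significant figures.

1.41 W

Load and internal resistance form a series loop — compute the loop current, then the load power via I²R.
I = ε / (r + R) = 3.90 / (0.428 + 9.91) = 0.3772 A
P_load = I² R = (0.3772)² × 9.91 = 1.410 W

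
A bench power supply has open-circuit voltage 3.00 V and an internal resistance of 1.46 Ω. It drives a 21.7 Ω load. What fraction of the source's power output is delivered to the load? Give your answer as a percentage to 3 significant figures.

Both r and R carry the same current, so the power split is just the resistance split: η = R/(R+r).
η = R / (R + r) = 21.7 / (21.7 + 1.46) = 0.9370

93.7 %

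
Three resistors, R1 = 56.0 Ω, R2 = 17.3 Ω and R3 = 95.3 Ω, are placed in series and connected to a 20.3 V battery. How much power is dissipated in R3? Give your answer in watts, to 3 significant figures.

Series elements share the same current, so find I first, then use P = I²R.
R_total = 56.0 + 17.3 + 95.3 = 168.6 Ω
I = V / R_total = 20.3 / 168.6 = 0.1204 A
P_R3 = I² × R3 = (0.1204)² × 95.3 = 1.382 W

1.38 W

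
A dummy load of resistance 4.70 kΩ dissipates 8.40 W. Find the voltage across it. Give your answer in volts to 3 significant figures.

199 V

The two known quantities fix the third via V = √(P R).
V = √(8.40 × 4700) = 198.7 V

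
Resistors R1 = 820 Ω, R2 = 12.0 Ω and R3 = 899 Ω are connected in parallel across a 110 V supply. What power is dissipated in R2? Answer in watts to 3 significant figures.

R2 sits directly across the source, so P = V²/R with V = 110 V.
P_R2 = V² / R2 = (110)² / 12.0 Ω = 1008 W

1010 W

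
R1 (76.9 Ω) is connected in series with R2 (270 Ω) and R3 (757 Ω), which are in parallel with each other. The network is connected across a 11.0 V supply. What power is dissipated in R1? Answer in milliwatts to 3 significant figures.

122 mW

Collapse R2‖R3 to a single equivalent, reducing the network to two series elements.
R_p = (270×757)/(270+757) = 199.0 Ω
R_total = 76.9 + 199.0 = 275.9 Ω
I = V / R_total = 11.0 / 275.9 = 0.03987 A
R1 carries the full series current, so P = I²R.
P_R1 = (0.03987)² × 76.9 = 0.1222 W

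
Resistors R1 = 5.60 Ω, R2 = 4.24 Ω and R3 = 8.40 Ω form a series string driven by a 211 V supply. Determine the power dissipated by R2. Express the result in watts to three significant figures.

567 W

Since the resistors are in series they all carry the loop current I = V/R_total; the power in any one is I²R.
R_total = 5.60 + 4.24 + 8.40 = 18.24 Ω
I = V / R_total = 211 / 18.24 = 11.57 A
P_R2 = I² × R2 = (11.57)² × 4.24 = 567.4 W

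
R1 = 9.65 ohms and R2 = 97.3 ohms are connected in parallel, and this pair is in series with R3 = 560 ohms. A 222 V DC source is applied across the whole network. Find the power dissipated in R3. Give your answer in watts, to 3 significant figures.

Combine R1 and R2 into their parallel equivalent first, reducing the network to two series resistors.
R_p = (9.65×97.3)/(9.65+97.3) = 8.779 Ω
R_total = R_p + 560 = 8.779 + 560 = 568.8 Ω
I = V / R_total = 222 / 568.8 = 0.3903 A
R3 carries the full series current, so P = I²R.
P_R3 = (0.3903)² × 560 = 85.31 W

85.3 W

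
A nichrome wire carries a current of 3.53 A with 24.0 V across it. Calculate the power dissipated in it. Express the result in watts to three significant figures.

Since both terminal voltage and current are stated, P = V I gives the power in one step.
P = 24.0 V × 3.530 A = 84.72 W

84.7 W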